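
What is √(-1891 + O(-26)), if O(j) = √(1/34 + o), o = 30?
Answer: √(-2185996 + 34*√34714)/34 ≈ 43.423*I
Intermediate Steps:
O(j) = √34714/34 (O(j) = √(1/34 + 30) = √(1021/34) = √34714/34)
√(-1891 + O(-26)) = √(-1891 + √34714/34)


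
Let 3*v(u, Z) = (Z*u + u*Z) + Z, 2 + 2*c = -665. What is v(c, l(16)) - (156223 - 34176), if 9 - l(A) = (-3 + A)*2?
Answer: -118273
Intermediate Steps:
c = -667/2 (c = -1 + (1/2)*(-665) = -1 - 665/2 = -667/2 ≈ -333.50)
l(A) = 15 - 2*A (l(A) = 9 - (-3 + A)*2 = 9 - (-6 + 2*A) = 9 + (6 - 2*A) = 15 - 2*A)
v(u, Z) = Z/3 + 2*Z*u/3 (v(u, Z) = ((Z*u + u*Z) + Z)/3 = ((Z*u + Z*u) + Z)/3 = (2*Z*u + Z)/3 = (Z + 2*Z*u)/3 = Z/3 + 2*Z*u/3)
v(c, l(16)) - (156223 - 34176) = (15 - 2*16)*(1 + 2*(-667/2))/3 - (156223 - 34176) = (15 - 32)*(1 - 667)/3 - 1*122047 = (1/3)*(-17)*(-666) - 122047 = 3774 - 122047 = -118273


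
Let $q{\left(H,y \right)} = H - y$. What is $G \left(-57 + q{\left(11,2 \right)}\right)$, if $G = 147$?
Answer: $-7056$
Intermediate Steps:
$G \left(-57 + q{\left(11,2 \right)}\right) = 147 \left(-57 + \left(11 - 2\right)\right) = 147 \left(-57 + 9\right) = 147 \left(-48\right) = -7056$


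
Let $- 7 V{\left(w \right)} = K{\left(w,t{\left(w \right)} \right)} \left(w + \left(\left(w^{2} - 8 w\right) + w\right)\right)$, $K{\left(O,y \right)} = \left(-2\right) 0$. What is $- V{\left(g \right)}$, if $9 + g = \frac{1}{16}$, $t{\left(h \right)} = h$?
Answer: $0$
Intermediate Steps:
$K{\left(O,y \right)} = 0$
$g = - \frac{143}{16}$ ($g = -9 + \frac{1}{16} = - \frac{143}{16} \approx -8.9375$)
$V{\left(w \right)} = 0$ ($V{\left(w \right)} = - \frac{0 \left(w + \left(\left(w^{2} - 8 w\right) + w\right)\right)}{7} = - \frac{0 \left(w + \left(w^{2} - 7 w\right)\right)}{7} = - \frac{0 \left(w^{2} - 6 w\right)}{7} = \left(- \frac{1}{7}\right) 0 = 0$)
$- V{\left(g \right)} = \left(-1\right) 0 = 0$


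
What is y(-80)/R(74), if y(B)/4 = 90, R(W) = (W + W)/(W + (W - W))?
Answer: 180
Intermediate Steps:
R(W) = 2 (R(W) = (2*W)/(W + 0) = (2*W)/W = 2)
y(B) = 360 (y(B) = 4*90 = 360)
y(-80)/R(74) = 360/2 = 360*(1/2) = 180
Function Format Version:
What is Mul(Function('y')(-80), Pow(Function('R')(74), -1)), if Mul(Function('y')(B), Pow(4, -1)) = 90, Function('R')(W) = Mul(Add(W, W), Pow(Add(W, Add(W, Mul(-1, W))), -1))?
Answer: 180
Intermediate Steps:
Function('R')(W) = 2 (Function('R')(W) = Mul(Mul(2, W), Pow(Add(W, 0), -1)) = Mul(Mul(2, W), Pow(W, -1)) = 2)
Function('y')(B) = 360 (Function('y')(B) = Mul(4, 90) = 360)
Mul(Function('y')(-80), Pow(Function('R')(74), -1)) = Mul(360, Pow(2, -1)) = Mul(360, Rational(1, 2)) = 180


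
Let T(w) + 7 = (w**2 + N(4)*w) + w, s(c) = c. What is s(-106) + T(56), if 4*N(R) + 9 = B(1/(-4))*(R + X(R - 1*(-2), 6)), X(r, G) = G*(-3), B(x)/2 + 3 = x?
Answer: 4227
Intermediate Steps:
B(x) = -6 + 2*x
X(r, G) = -3*G
N(R) = 27 - 13*R/8 (N(R) = -9/4 + ((-6 + 2/(-4))*(R - 3*6))/4 = -9/4 + ((-6 + 2*(-1/4))*(R - 18))/4 = -9/4 + ((-6 - 1/2)*(-18 + R))/4 = -9/4 + (-13*(-18 + R)/2)/4 = -9/4 + (117 - 13*R/2)/4 = -9/4 + (117/4 - 13*R/8) = 27 - 13*R/8)
T(w) = -7 + w**2 + 43*w/2 (T(w) = -7 + ((w**2 + (27 - 13/8*4)*w) + w) = -7 + ((w**2 + (27 - 13/2)*w) + w) = -7 + ((w**2 + 41*w/2) + w) = -7 + (w**2 + 43*w/2) = -7 + w**2 + 43*w/2)
s(-106) + T(56) = -106 + (-7 + 56**2 + (43/2)*56) = -106 + (-7 + 3136 + 1204) = -106 + 4333 = 4227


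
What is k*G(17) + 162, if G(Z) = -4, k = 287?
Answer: -986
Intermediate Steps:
k*G(17) + 162 = 287*(-4) + 162 = -1148 + 162 = -986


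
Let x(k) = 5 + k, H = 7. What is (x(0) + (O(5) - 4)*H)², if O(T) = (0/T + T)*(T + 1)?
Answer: 34969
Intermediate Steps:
O(T) = T*(1 + T) (O(T) = (0 + T)*(1 + T) = T*(1 + T))
(x(0) + (O(5) - 4)*H)² = ((5 + 0) + (5*(1 + 5) - 4)*7)² = (5 + (5*6 - 4)*7)² = (5 + (30 - 4)*7)² = (5 + 26*7)² = (5 + 182)² = 187² = 34969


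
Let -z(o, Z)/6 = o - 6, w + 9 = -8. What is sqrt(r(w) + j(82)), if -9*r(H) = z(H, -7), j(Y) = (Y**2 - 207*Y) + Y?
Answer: 5*I*sqrt(3666)/3 ≈ 100.91*I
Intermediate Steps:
w = -17 (w = -9 - 8 = -17)
j(Y) = Y**2 - 206*Y
z(o, Z) = 36 - 6*o (z(o, Z) = -6*(o - 6) = -6*(-6 + o) = 36 - 6*o)
r(H) = -4 + 2*H/3 (r(H) = -(36 - 6*H)/9 = -4 + 2*H/3)
sqrt(r(w) + j(82)) = sqrt((-4 + (2/3)*(-17)) + 82*(-206 + 82)) = sqrt((-4 - 34/3) + 82*(-124)) = sqrt(-46/3 - 10168) = sqrt(-30550/3) = 5*I*sqrt(3666)/3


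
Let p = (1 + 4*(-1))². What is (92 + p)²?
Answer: 10201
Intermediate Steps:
p = 9 (p = (1 - 4)² = (-3)² = 9)
(92 + p)² = (92 + 9)² = 101² = 10201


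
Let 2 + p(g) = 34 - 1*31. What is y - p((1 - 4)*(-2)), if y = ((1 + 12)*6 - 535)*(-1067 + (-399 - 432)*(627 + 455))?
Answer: 411395512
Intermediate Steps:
p(g) = 1 (p(g) = -2 + (34 - 1*31) = -2 + (34 - 31) = -2 + 3 = 1)
y = 411395513 (y = (13*6 - 535)*(-1067 - 831*1082) = (78 - 535)*(-1067 - 899142) = -457*(-900209) = 411395513)
y - p((1 - 4)*(-2)) = 411395513 - 1*1 = 411395513 - 1 = 411395512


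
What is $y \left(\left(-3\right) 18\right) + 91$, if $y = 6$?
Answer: $-233$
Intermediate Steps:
$y \left(\left(-3\right) 18\right) + 91 = 6 \left(\left(-3\right) 18\right) + 91 = 6 \left(-54\right) + 91 = -324 + 91 = -233$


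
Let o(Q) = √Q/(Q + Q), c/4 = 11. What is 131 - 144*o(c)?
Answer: 131 - 36*√11/11 ≈ 120.15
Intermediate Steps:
c = 44 (c = 4*11 = 44)
o(Q) = 1/(2*√Q) (o(Q) = √Q/((2*Q)) = (1/(2*Q))*√Q = 1/(2*√Q))
131 - 144*o(c) = 131 - 72/√44 = 131 - 72*√11/22 = 131 - 36*√11/11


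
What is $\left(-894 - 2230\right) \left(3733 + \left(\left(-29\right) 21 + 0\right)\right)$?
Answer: $-9759376$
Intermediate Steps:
$\left(-894 - 2230\right) \left(3733 + \left(\left(-29\right) 21 + 0\right)\right) = - 3124 \left(3733 + \left(-609 + 0\right)\right) = - 3124 \left(3733 - 609\right) = \left(-3124\right) 3124 = -9759376$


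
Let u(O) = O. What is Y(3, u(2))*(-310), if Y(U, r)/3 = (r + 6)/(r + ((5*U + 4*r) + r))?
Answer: -2480/9 ≈ -275.56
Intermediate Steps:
Y(U, r) = 3*(6 + r)/(5*U + 6*r) (Y(U, r) = 3*((r + 6)/(r + ((5*U + 4*r) + r))) = 3*((6 + r)/(r + ((4*r + 5*U) + r))) = 3*((6 + r)/(r + (5*U + 5*r))) = 3*((6 + r)/(5*U + 6*r)) = 3*(6 + r)/(5*U + 6*r))
Y(3, u(2))*(-310) = (3*(6 + 2)/(5*3 + 6*2))*(-310) = (3*8/(15 + 12))*(-310) = (3*8/27)*(-310) = (3*(1/27)*8)*(-310) = (8/9)*(-310) = -2480/9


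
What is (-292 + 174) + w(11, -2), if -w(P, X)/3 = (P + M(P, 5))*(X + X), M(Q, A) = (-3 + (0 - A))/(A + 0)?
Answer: -26/5 ≈ -5.2000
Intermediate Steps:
M(Q, A) = (-3 - A)/A
w(P, X) = -6*X*(-8/5 + P) (w(P, X) = -3*(P + (-3 - 1*5)/5)*(X + X) = -3*(P + (-3 - 5)/5)*2*X = -3*(P + (⅕)*(-8))*2*X = -3*(P - 8/5)*2*X = -3*(-8/5 + P)*2*X = -6*X*(-8/5 + P))
(-292 + 174) + w(11, -2) = (-292 + 174) + (6/5)*(-2)*(8 - 5*11) = -118 + (6/5)*(-2)*(8 - 55) = -118 + (6/5)*(-2)*(-47) = -118 + 564/5 = -26/5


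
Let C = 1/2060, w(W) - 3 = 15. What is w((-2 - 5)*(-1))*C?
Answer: 9/1030 ≈ 0.0087379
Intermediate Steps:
w(W) = 18 (w(W) = 3 + 15 = 18)
C = 1/2060 ≈ 0.00048544
w((-2 - 5)*(-1))*C = 18*(1/2060) = 9/1030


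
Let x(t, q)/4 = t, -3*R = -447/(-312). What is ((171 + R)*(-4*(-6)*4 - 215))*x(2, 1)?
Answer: -6331157/39 ≈ -1.6234e+5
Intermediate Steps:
R = -149/312 (R = -(-149)/(-312) = -(-149)*(-1)/312 = -⅓*149/104 = -149/312 ≈ -0.47756)
x(t, q) = 4*t
((171 + R)*(-4*(-6)*4 - 215))*x(2, 1) = ((171 - 149/312)*(-4*(-6)*4 - 215))*(4*2) = (53203*(24*4 - 215)/312)*8 = (53203*(96 - 215)/312)*8 = ((53203/312)*(-119))*8 = -6331157/312*8 = -6331157/39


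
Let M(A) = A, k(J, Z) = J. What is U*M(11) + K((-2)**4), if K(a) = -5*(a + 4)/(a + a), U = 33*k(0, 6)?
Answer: -25/8 ≈ -3.1250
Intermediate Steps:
U = 0 (U = 33*0 = 0)
K(a) = -5*(4 + a)/(2*a)
U*M(11) + K((-2)**4) = 0*11 + (-5/2 - 10/((-2)**4)) = 0 + (-5/2 - 10/16) = 0 + (-5/2 - 10*1/16) = 0 + (-5/2 - 5/8) = 0 - 25/8 = -25/8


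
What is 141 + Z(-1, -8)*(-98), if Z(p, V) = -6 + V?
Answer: 1513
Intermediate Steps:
141 + Z(-1, -8)*(-98) = 141 + (-6 - 8)*(-98) = 141 - 14*(-98) = 141 + 1372 = 1513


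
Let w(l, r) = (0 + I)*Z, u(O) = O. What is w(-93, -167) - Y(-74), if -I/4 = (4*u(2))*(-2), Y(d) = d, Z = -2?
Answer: -54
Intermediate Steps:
I = 64 (I = -4*4*2*(-2) = -32*(-2) = -4*(-16) = 64)
w(l, r) = -128 (w(l, r) = (0 + 64)*(-2) = 64*(-2) = -128)
w(-93, -167) - Y(-74) = -128 - 1*(-74) = -128 + 74 = -54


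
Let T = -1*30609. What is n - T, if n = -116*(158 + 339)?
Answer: -27043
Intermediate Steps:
n = -57652 (n = -116*497 = -57652)
T = -30609
n - T = -57652 - 1*(-30609) = -57652 + 30609 = -27043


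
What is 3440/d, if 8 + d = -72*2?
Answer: -430/19 ≈ -22.632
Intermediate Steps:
d = -152 (d = -8 - 72*2 = -8 - 144 = -152)
3440/d = 3440/(-152) = 3440*(-1/152) = -430/19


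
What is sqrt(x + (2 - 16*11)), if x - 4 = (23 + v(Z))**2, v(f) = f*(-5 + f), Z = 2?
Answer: sqrt(119) ≈ 10.909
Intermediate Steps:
x = 293 (x = 4 + (23 + 2*(-5 + 2))**2 = 4 + (23 + 2*(-3))**2 = 4 + (23 - 6)**2 = 4 + 17**2 = 4 + 289 = 293)
sqrt(x + (2 - 16*11)) = sqrt(293 + (2 - 16*11)) = sqrt(293 + (2 - 176)) = sqrt(293 - 174) = sqrt(119)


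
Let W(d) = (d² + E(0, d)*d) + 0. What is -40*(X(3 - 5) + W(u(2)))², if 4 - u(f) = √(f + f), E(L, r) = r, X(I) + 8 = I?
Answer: -160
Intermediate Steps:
X(I) = -8 + I
u(f) = 4 - √2*√f (u(f) = 4 - √(f + f) = 4 - √(2*f) = 4 - √2*√f)
W(d) = 2*d² (W(d) = (d² + d*d) + 0 = (d² + d²) + 0 = 2*d² + 0 = 2*d²)
-40*(X(3 - 5) + W(u(2)))² = -40*((-8 + (3 - 5)) + 2*(4 - √2*√2)²)² = -40*((-8 - 2) + 2*(4 - 2)²)² = -40*(-10 + 2*2²)² = -40*(-10 + 2*4)² = -40*(-10 + 8)² = -40*(-2)² = -40*4 = -160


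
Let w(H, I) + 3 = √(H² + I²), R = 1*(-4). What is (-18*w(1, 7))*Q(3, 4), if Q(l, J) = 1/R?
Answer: -27/2 + 45*√2/2 ≈ 18.320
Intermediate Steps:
R = -4
Q(l, J) = -¼ (Q(l, J) = 1/(-4) = -¼)
w(H, I) = -3 + √(H² + I²)
(-18*w(1, 7))*Q(3, 4) = -18*(-3 + √(1² + 7²))*(-¼) = -18*(-3 + √(1 + 49))*(-¼) = -18*(-3 + √50)*(-¼) = -18*(-3 + 5*√2)*(-¼) = (54 - 90*√2)*(-¼) = -27/2 + 45*√2/2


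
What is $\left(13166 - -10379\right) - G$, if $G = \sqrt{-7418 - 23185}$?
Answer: $23545 - 101 i \sqrt{3} \approx 23545.0 - 174.94 i$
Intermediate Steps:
$G = 101 i \sqrt{3}$ ($G = \sqrt{-30603} = 101 i \sqrt{3} \approx 174.94 i$)
$\left(13166 - -10379\right) - G = \left(13166 - -10379\right) - 101 i \sqrt{3} = \left(13166 + 10379\right) - 101 i \sqrt{3} = 23545 - 101 i \sqrt{3}$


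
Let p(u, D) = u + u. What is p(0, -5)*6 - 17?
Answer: -17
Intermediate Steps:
p(u, D) = 2*u
p(0, -5)*6 - 17 = (2*0)*6 - 17 = 0*6 - 17 = 0 - 17 = -17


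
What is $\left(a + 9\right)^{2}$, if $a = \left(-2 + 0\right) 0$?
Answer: $81$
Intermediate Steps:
$a = 0$ ($a = \left(-2\right) 0 = 0$)
$\left(a + 9\right)^{2} = \left(0 + 9\right)^{2} = 9^{2} = 81$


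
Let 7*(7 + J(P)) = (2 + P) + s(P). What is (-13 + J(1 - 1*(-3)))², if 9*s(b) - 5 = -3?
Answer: 29584/81 ≈ 365.23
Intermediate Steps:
s(b) = 2/9 (s(b) = 5/9 + (⅑)*(-3) = 5/9 - ⅓ = 2/9)
J(P) = -421/63 + P/7 (J(P) = -7 + ((2 + P) + 2/9)/7 = -7 + (20/9 + P)/7 = -7 + (20/63 + P/7) = -421/63 + P/7)
(-13 + J(1 - 1*(-3)))² = (-13 + (-421/63 + (1 - 1*(-3))/7))² = (-13 + (-421/63 + (1 + 3)/7))² = (-13 + (-421/63 + (⅐)*4))² = (-13 + (-421/63 + 4/7))² = (-13 - 55/9)² = (-172/9)² = 29584/81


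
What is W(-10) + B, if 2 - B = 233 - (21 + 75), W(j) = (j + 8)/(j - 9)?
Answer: -2563/19 ≈ -134.89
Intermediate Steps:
W(j) = (8 + j)/(-9 + j)
B = -135 (B = 2 - (233 - (21 + 75)) = 2 - (233 - 1*96) = 2 - (233 - 96) = 2 - 1*137 = 2 - 137 = -135)
W(-10) + B = (8 - 10)/(-9 - 10) - 135 = -2/(-19) - 135 = -1/19*(-2) - 135 = 2/19 - 135 = -2563/19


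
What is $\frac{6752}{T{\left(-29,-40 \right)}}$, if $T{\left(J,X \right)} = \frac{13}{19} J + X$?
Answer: $- \frac{128288}{1137} \approx -112.83$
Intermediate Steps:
$T{\left(J,X \right)} = X + \frac{13 J}{19}$ ($T{\left(J,X \right)} = 13 \cdot \frac{1}{19} J + X = \frac{13 J}{19} + X = X + \frac{13 J}{19}$)
$\frac{6752}{T{\left(-29,-40 \right)}} = \frac{6752}{-40 + \frac{13}{19} \left(-29\right)} = \frac{6752}{-40 - \frac{377}{19}} = \frac{6752}{- \frac{1137}{19}} = 6752 \left(- \frac{19}{1137}\right) = - \frac{128288}{1137}$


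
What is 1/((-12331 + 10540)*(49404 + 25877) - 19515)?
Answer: -1/134847786 ≈ -7.4158e-9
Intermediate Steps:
1/((-12331 + 10540)*(49404 + 25877) - 19515) = 1/(-1791*75281 - 19515) = 1/(-134828271 - 19515) = 1/(-134847786) = -1/134847786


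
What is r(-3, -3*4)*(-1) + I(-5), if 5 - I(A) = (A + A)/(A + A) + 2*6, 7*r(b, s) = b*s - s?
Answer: -104/7 ≈ -14.857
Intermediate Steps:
r(b, s) = -s/7 + b*s/7 (r(b, s) = (b*s - s)/7 = (-s + b*s)/7 = -s/7 + b*s/7)
I(A) = -8 (I(A) = 5 - ((A + A)/(A + A) + 2*6) = 5 - ((2*A)/((2*A)) + 12) = 5 - ((2*A)*(1/(2*A)) + 12) = 5 - (1 + 12) = 5 - 1*13 = 5 - 13 = -8)
r(-3, -3*4)*(-1) + I(-5) = ((-3*4)*(-1 - 3)/7)*(-1) - 8 = ((⅐)*(-12)*(-4))*(-1) - 8 = (48/7)*(-1) - 8 = -48/7 - 8 = -104/7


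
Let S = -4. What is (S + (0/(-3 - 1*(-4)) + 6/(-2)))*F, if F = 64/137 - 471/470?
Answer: 241129/64390 ≈ 3.7448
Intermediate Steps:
F = -34447/64390 (F = 64*(1/137) - 471*1/470 = 64/137 - 471/470 = -34447/64390 ≈ -0.53497)
(S + (0/(-3 - 1*(-4)) + 6/(-2)))*F = (-4 + (0/(-3 - 1*(-4)) + 6/(-2)))*(-34447/64390) = (-4 + (0/(-3 + 4) + 6*(-½)))*(-34447/64390) = (-4 + (0/1 - 3))*(-34447/64390) = (-4 + (0*1 - 3))*(-34447/64390) = (-4 + (0 - 3))*(-34447/64390) = (-4 - 3)*(-34447/64390) = -7*(-34447/64390) = 241129/64390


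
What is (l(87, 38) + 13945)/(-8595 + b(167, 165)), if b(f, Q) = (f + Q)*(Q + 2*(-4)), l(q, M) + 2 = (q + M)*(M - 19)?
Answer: 16318/43529 ≈ 0.37488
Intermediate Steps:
l(q, M) = -2 + (-19 + M)*(M + q) (l(q, M) = -2 + (q + M)*(M - 19) = -2 + (M + q)*(-19 + M) = -2 + (-19 + M)*(M + q))
b(f, Q) = (-8 + Q)*(Q + f) (b(f, Q) = (Q + f)*(Q - 8) = (Q + f)*(-8 + Q) = (-8 + Q)*(Q + f))
(l(87, 38) + 13945)/(-8595 + b(167, 165)) = ((-2 + 38² - 19*38 - 19*87 + 38*87) + 13945)/(-8595 + (165² - 8*165 - 8*167 + 165*167)) = ((-2 + 1444 - 722 - 1653 + 3306) + 13945)/(-8595 + (27225 - 1320 - 1336 + 27555)) = (2373 + 13945)/(-8595 + 52124) = 16318/43529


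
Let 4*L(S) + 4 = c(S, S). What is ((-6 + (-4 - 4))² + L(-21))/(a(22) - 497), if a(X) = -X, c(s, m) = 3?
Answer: -261/692 ≈ -0.37717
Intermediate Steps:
L(S) = -¼ (L(S) = -1 + (¼)*3 = -1 + ¾ = -¼)
((-6 + (-4 - 4))² + L(-21))/(a(22) - 497) = ((-6 + (-4 - 4))² - ¼)/(-1*22 - 497) = ((-6 - 8)² - ¼)/(-22 - 497) = ((-14)² - ¼)/(-519) = (196 - ¼)*(-1/519) = (783/4)*(-1/519) = -261/692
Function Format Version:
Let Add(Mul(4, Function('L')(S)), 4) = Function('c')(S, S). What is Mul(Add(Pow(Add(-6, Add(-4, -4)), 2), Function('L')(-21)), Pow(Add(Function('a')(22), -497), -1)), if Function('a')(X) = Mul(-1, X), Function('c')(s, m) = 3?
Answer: Rational(-261, 692) ≈ -0.37717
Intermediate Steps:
Function('L')(S) = Rational(-1, 4) (Function('L')(S) = Add(-1, Mul(Rational(1, 4), 3)) = Add(-1, Rational(3, 4)) = Rational(-1, 4))
Mul(Add(Pow(Add(-6, Add(-4, -4)), 2), Function('L')(-21)), Pow(Add(Function('a')(22), -497), -1)) = Mul(Add(Pow(Add(-6, Add(-4, -4)), 2), Rational(-1, 4)), Pow(Add(Mul(-1, 22), -497), -1)) = Mul(Add(Pow(Add(-6, -8), 2), Rational(-1, 4)), Pow(Add(-22, -497), -1)) = Mul(Add(Pow(-14, 2), Rational(-1, 4)), Pow(-519, -1)) = Mul(Add(196, Rational(-1, 4)), Rational(-1, 519)) = Mul(Rational(783, 4), Rational(-1, 519)) = Rational(-261, 692)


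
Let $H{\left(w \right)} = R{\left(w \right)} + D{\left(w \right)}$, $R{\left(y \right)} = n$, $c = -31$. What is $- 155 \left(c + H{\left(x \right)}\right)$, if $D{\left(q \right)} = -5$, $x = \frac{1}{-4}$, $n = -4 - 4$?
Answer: $6820$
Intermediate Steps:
$n = -8$ ($n = -4 - 4 = -8$)
$x = - \frac{1}{4} \approx -0.25$
$R{\left(y \right)} = -8$
$H{\left(w \right)} = -13$ ($H{\left(w \right)} = -8 - 5 = -13$)
$- 155 \left(c + H{\left(x \right)}\right) = - 155 \left(-31 - 13\right) = \left(-155\right) \left(-44\right) = 6820$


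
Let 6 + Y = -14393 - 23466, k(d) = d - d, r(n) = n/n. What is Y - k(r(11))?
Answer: -37865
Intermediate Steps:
r(n) = 1
k(d) = 0
Y = -37865 (Y = -6 + (-14393 - 23466) = -6 - 37859 = -37865)
Y - k(r(11)) = -37865 - 1*0 = -37865 + 0 = -37865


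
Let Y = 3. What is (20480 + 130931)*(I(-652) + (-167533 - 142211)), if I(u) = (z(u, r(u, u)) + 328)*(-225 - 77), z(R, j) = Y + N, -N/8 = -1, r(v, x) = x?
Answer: -62399804142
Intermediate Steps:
N = 8 (N = -8*(-1) = 8)
z(R, j) = 11 (z(R, j) = 3 + 8 = 11)
I(u) = -102378 (I(u) = (11 + 328)*(-225 - 77) = 339*(-302) = -102378)
(20480 + 130931)*(I(-652) + (-167533 - 142211)) = (20480 + 130931)*(-102378 + (-167533 - 142211)) = 151411*(-102378 - 309744) = 151411*(-412122) = -62399804142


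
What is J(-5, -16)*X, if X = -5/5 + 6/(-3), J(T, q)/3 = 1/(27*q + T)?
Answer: 9/437 ≈ 0.020595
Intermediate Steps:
J(T, q) = 3/(T + 27*q) (J(T, q) = 3/(27*q + T) = 3/(T + 27*q))
X = -3 (X = -5*⅕ + 6*(-⅓) = -1 - 2 = -3)
J(-5, -16)*X = (3/(-5 + 27*(-16)))*(-3) = (3/(-5 - 432))*(-3) = (3/(-437))*(-3) = (3*(-1/437))*(-3) = -3/437*(-3) = 9/437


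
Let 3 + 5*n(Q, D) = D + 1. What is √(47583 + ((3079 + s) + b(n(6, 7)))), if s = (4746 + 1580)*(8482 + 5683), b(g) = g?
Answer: √89658453 ≈ 9468.8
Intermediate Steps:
n(Q, D) = -⅖ + D/5 (n(Q, D) = -⅗ + (D + 1)/5 = -⅗ + (1 + D)/5 = -⅗ + (⅕ + D/5) = -⅖ + D/5)
s = 89607790 (s = 6326*14165 = 89607790)
√(47583 + ((3079 + s) + b(n(6, 7)))) = √(47583 + ((3079 + 89607790) + (-⅖ + (⅕)*7))) = √(47583 + (89610869 + (-⅖ + 7/5))) = √(47583 + (89610869 + 1)) = √(47583 + 89610870) = √89658453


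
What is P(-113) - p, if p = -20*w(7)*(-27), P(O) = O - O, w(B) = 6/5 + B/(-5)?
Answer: 108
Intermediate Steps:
w(B) = 6/5 - B/5 (w(B) = 6*(⅕) + B*(-⅕) = 6/5 - B/5)
P(O) = 0
p = -108 (p = -20*(6/5 - ⅕*7)*(-27) = -20*(6/5 - 7/5)*(-27) = -20*(-⅕)*(-27) = 4*(-27) = -108)
P(-113) - p = 0 - 1*(-108) = 0 + 108 = 108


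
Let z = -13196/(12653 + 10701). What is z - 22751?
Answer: -265670025/11677 ≈ -22752.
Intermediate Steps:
z = -6598/11677 (z = -13196/23354 = -13196*1/23354 = -6598/11677 ≈ -0.56504)
z - 22751 = -6598/11677 - 22751 = -265670025/11677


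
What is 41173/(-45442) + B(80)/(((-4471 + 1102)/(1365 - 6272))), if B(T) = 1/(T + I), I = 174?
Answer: -8752455676/9721475223 ≈ -0.90032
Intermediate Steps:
B(T) = 1/(174 + T) (B(T) = 1/(T + 174) = 1/(174 + T))
41173/(-45442) + B(80)/(((-4471 + 1102)/(1365 - 6272))) = 41173/(-45442) + 1/((174 + 80)*(((-4471 + 1102)/(1365 - 6272)))) = 41173*(-1/45442) + 1/(254*((-3369/(-4907)))) = -41173/45442 + 1/(254*((-3369*(-1/4907)))) = -41173/45442 + 1/(254*(3369/4907)) = -41173/45442 + (1/254)*(4907/3369) = -41173/45442 + 4907/855726 = -8752455676/9721475223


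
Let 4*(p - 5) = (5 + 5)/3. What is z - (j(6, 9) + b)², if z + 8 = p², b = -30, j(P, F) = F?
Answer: -14939/36 ≈ -414.97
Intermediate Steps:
p = 35/6 (p = 5 + ((5 + 5)/3)/4 = 5 + (10*(⅓))/4 = 5 + (¼)*(10/3) = 5 + ⅚ = 35/6 ≈ 5.8333)
z = 937/36 (z = -8 + (35/6)² = -8 + 1225/36 = 937/36 ≈ 26.028)
z - (j(6, 9) + b)² = 937/36 - (9 - 30)² = 937/36 - 1*(-21)² = 937/36 - 1*441 = 937/36 - 441 = -14939/36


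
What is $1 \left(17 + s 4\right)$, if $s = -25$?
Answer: $-83$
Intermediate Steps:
$1 \left(17 + s 4\right) = 1 \left(17 - 100\right) = 1 \left(-83\right) = -83$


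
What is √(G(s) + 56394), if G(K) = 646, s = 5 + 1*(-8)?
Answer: 4*√3565 ≈ 238.83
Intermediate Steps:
s = -3 (s = 5 - 8 = -3)
√(G(s) + 56394) = √(646 + 56394) = √57040 = 4*√3565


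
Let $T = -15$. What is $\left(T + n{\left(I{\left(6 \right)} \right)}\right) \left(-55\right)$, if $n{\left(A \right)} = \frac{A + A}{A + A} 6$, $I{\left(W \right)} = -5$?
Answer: $495$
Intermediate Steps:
$n{\left(A \right)} = 6$ ($n{\left(A \right)} = \frac{2 A}{2 A} 6 = 2 A \frac{1}{2 A} 6 = 1 \cdot 6 = 6$)
$\left(T + n{\left(I{\left(6 \right)} \right)}\right) \left(-55\right) = \left(-15 + 6\right) \left(-55\right) = \left(-9\right) \left(-55\right) = 495$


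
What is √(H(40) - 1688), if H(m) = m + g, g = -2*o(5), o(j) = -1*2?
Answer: 2*I*√411 ≈ 40.546*I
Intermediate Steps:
o(j) = -2
g = 4 (g = -2*(-2) = 4)
H(m) = 4 + m (H(m) = m + 4 = 4 + m)
√(H(40) - 1688) = √((4 + 40) - 1688) = √(44 - 1688) = √(-1644) = 2*I*√411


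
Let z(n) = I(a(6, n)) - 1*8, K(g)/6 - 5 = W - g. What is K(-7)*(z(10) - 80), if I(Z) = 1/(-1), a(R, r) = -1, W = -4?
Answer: -4272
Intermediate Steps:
K(g) = 6 - 6*g (K(g) = 30 + 6*(-4 - g) = 30 + (-24 - 6*g) = 6 - 6*g)
I(Z) = -1
z(n) = -9 (z(n) = -1 - 1*8 = -1 - 8 = -9)
K(-7)*(z(10) - 80) = (6 - 6*(-7))*(-9 - 80) = (6 + 42)*(-89) = 48*(-89) = -4272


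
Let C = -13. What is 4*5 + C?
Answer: 7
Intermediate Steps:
4*5 + C = 4*5 - 13 = 20 - 13 = 7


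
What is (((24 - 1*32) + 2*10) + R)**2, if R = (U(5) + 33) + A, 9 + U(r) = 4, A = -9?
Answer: 961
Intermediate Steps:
U(r) = -5 (U(r) = -9 + 4 = -5)
R = 19 (R = (-5 + 33) - 9 = 28 - 9 = 19)
(((24 - 1*32) + 2*10) + R)**2 = (((24 - 1*32) + 2*10) + 19)**2 = (((24 - 32) + 20) + 19)**2 = ((-8 + 20) + 19)**2 = (12 + 19)**2 = 31**2 = 961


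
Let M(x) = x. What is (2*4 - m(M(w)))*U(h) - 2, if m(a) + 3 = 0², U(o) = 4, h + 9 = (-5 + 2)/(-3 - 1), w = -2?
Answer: 42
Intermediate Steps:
h = -33/4 (h = -9 + (-5 + 2)/(-3 - 1) = -9 - 3/(-4) = -9 - 3*(-¼) = -9 + ¾ = -33/4 ≈ -8.2500)
m(a) = -3 (m(a) = -3 + 0² = -3 + 0 = -3)
(2*4 - m(M(w)))*U(h) - 2 = (2*4 - 1*(-3))*4 - 2 = (8 + 3)*4 - 2 = 11*4 - 2 = 44 - 2 = 42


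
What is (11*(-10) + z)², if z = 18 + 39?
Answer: 2809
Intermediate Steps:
z = 57
(11*(-10) + z)² = (11*(-10) + 57)² = (-110 + 57)² = (-53)² = 2809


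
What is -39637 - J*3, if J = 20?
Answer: -39697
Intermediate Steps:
-39637 - J*3 = -39637 - 20*3 = -39637 - 1*60 = -39637 - 60 = -39697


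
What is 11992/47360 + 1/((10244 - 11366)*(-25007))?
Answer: 21029364533/83051247840 ≈ 0.25321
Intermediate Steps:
11992/47360 + 1/((10244 - 11366)*(-25007)) = 11992*(1/47360) - 1/25007/(-1122) = 1499/5920 - 1/1122*(-1/25007) = 1499/5920 + 1/28057854 = 21029364533/83051247840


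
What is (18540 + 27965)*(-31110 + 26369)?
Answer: -220480205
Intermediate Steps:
(18540 + 27965)*(-31110 + 26369) = 46505*(-4741) = -220480205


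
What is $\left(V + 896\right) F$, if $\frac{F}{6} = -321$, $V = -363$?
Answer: $-1026558$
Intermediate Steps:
$F = -1926$ ($F = 6 \left(-321\right) = -1926$)
$\left(V + 896\right) F = \left(-363 + 896\right) \left(-1926\right) = 533 \left(-1926\right) = -1026558$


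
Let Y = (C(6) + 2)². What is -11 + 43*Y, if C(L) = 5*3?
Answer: 12416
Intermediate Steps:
C(L) = 15
Y = 289 (Y = (15 + 2)² = 17² = 289)
-11 + 43*Y = -11 + 43*289 = -11 + 12427 = 12416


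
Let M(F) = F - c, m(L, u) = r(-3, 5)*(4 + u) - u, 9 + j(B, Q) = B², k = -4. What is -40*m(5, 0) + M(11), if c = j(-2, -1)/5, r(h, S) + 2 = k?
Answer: 972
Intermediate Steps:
r(h, S) = -6 (r(h, S) = -2 - 4 = -6)
j(B, Q) = -9 + B²
c = -1 (c = (-9 + (-2)²)/5 = (-9 + 4)*(⅕) = -5*⅕ = -1)
m(L, u) = -24 - 7*u (m(L, u) = -6*(4 + u) - u = (-24 - 6*u) - u = -24 - 7*u)
M(F) = 1 + F (M(F) = F - 1*(-1) = F + 1 = 1 + F)
-40*m(5, 0) + M(11) = -40*(-24 - 7*0) + (1 + 11) = -40*(-24 + 0) + 12 = -40*(-24) + 12 = 960 + 12 = 972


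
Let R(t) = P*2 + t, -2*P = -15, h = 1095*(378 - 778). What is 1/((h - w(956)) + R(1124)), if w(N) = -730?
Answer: -1/436131 ≈ -2.2929e-6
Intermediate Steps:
h = -438000 (h = 1095*(-400) = -438000)
P = 15/2 (P = -1/2*(-15) = 15/2 ≈ 7.5000)
R(t) = 15 + t (R(t) = (15/2)*2 + t = 15 + t)
1/((h - w(956)) + R(1124)) = 1/((-438000 - 1*(-730)) + (15 + 1124)) = 1/((-438000 + 730) + 1139) = 1/(-437270 + 1139) = 1/(-436131) = -1/436131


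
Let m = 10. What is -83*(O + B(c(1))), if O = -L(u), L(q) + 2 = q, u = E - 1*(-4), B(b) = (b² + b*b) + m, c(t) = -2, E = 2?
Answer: -1162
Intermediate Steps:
B(b) = 10 + 2*b² (B(b) = (b² + b*b) + 10 = (b² + b²) + 10 = 2*b² + 10 = 10 + 2*b²)
u = 6 (u = 2 - 1*(-4) = 2 + 4 = 6)
L(q) = -2 + q
O = -4 (O = -(-2 + 6) = -1*4 = -4)
-83*(O + B(c(1))) = -83*(-4 + (10 + 2*(-2)²)) = -83*(-4 + (10 + 2*4)) = -83*(-4 + (10 + 8)) = -83*(-4 + 18) = -83*14 = -1162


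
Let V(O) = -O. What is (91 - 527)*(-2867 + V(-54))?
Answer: 1226468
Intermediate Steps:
(91 - 527)*(-2867 + V(-54)) = (91 - 527)*(-2867 - 1*(-54)) = -436*(-2867 + 54) = -436*(-2813) = 1226468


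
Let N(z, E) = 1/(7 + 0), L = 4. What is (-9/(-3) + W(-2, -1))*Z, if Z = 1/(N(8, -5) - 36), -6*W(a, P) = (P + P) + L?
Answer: -56/753 ≈ -0.074369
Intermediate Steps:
N(z, E) = ⅐ (N(z, E) = 1/7 = ⅐)
W(a, P) = -⅔ - P/3 (W(a, P) = -((P + P) + 4)/6 = -(2*P + 4)/6 = -(4 + 2*P)/6 = -⅔ - P/3)
Z = -7/251 (Z = 1/(⅐ - 36) = 1/(-251/7) = -7/251 ≈ -0.027888)
(-9/(-3) + W(-2, -1))*Z = (-9/(-3) + (-⅔ - ⅓*(-1)))*(-7/251) = (-9*(-⅓) + (-⅔ + ⅓))*(-7/251) = (3 - ⅓)*(-7/251) = (8/3)*(-7/251) = -56/753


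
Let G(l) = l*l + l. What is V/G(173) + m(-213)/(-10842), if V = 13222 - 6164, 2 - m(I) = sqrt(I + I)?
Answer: 2123962/9065719 + I*sqrt(426)/10842 ≈ 0.23429 + 0.0019037*I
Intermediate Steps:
G(l) = l + l**2 (G(l) = l**2 + l = l + l**2)
m(I) = 2 - sqrt(2)*sqrt(I) (m(I) = 2 - sqrt(I + I) = 2 - sqrt(2*I) = 2 - sqrt(2)*sqrt(I))
V = 7058
V/G(173) + m(-213)/(-10842) = 7058/((173*(1 + 173))) + (2 - sqrt(2)*sqrt(-213))/(-10842) = 7058/((173*174)) + (2 - sqrt(2)*I*sqrt(213))*(-1/10842) = 7058/30102 + (2 - I*sqrt(426))*(-1/10842) = 7058*(1/30102) + (-1/5421 + I*sqrt(426)/10842) = 3529/15051 + (-1/5421 + I*sqrt(426)/10842) = 2123962/9065719 + I*sqrt(426)/10842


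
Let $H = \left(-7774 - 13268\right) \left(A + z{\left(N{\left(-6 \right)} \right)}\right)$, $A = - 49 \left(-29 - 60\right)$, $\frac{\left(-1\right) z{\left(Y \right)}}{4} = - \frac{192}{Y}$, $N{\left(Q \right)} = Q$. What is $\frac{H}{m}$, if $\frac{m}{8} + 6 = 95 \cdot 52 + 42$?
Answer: $- \frac{44535393}{19904} \approx -2237.5$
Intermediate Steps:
$m = 39808$ ($m = -48 + 8 \left(95 \cdot 52 + 42\right) = -48 + 8 \left(4940 + 42\right) = -48 + 8 \cdot 4982 = -48 + 39856 = 39808$)
$z{\left(Y \right)} = \frac{768}{Y}$ ($z{\left(Y \right)} = - 4 \left(- \frac{192}{Y}\right) = \frac{768}{Y}$)
$A = 4361$ ($A = \left(-49\right) \left(-89\right) = 4361$)
$H = -89070786$ ($H = \left(-7774 - 13268\right) \left(4361 + \frac{768}{-6}\right) = - 21042 \left(4361 + 768 \left(- \frac{1}{6}\right)\right) = - 21042 \left(4361 - 128\right) = \left(-21042\right) 4233 = -89070786$)
$\frac{H}{m} = - \frac{89070786}{39808} = \left(-89070786\right) \frac{1}{39808} = - \frac{44535393}{19904}$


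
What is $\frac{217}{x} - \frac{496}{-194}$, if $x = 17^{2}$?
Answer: $\frac{92721}{28033} \approx 3.3076$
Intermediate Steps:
$x = 289$
$\frac{217}{x} - \frac{496}{-194} = \frac{217}{289} - \frac{496}{-194} = 217 \cdot \frac{1}{289} - - \frac{248}{97} = \frac{217}{289} + \frac{248}{97} = \frac{92721}{28033}$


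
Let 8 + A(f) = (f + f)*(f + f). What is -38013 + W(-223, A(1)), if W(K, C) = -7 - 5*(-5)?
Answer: -37995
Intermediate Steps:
A(f) = -8 + 4*f**2 (A(f) = -8 + (f + f)*(f + f) = -8 + (2*f)*(2*f) = -8 + 4*f**2)
W(K, C) = 18 (W(K, C) = -7 + 25 = 18)
-38013 + W(-223, A(1)) = -38013 + 18 = -37995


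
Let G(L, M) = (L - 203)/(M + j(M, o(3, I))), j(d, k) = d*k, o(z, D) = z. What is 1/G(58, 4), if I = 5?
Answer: -16/145 ≈ -0.11034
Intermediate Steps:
G(L, M) = (-203 + L)/(4*M) (G(L, M) = (L - 203)/(M + M*3) = (-203 + L)/(M + 3*M) = (-203 + L)/((4*M)) = (-203 + L)*(1/(4*M)) = (-203 + L)/(4*M))
1/G(58, 4) = 1/((¼)*(-203 + 58)/4) = 1/((¼)*(¼)*(-145)) = 1/(-145/16) = -16/145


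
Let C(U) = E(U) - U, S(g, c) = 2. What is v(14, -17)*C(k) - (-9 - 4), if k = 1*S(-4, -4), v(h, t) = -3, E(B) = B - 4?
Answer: 25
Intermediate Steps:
E(B) = -4 + B
k = 2 (k = 1*2 = 2)
C(U) = -4 (C(U) = (-4 + U) - U = -4)
v(14, -17)*C(k) - (-9 - 4) = -3*(-4) - (-9 - 4) = 12 - 1*(-13) = 12 + 13 = 25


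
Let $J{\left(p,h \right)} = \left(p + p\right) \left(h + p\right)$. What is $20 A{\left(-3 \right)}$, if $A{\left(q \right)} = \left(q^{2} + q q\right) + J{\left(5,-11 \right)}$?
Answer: $-840$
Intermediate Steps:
$J{\left(p,h \right)} = 2 p \left(h + p\right)$
$A{\left(q \right)} = -60 + 2 q^{2}$ ($A{\left(q \right)} = \left(q^{2} + q q\right) + 2 \cdot 5 \left(-11 + 5\right) = \left(q^{2} + q^{2}\right) + 2 \cdot 5 \left(-6\right) = 2 q^{2} - 60 = -60 + 2 q^{2}$)
$20 A{\left(-3 \right)} = 20 \left(-60 + 2 \left(-3\right)^{2}\right) = 20 \left(-60 + 2 \cdot 9\right) = 20 \left(-60 + 18\right) = 20 \left(-42\right) = -840$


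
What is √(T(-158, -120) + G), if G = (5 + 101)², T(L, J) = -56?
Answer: 2*√2795 ≈ 105.74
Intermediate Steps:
G = 11236 (G = 106² = 11236)
√(T(-158, -120) + G) = √(-56 + 11236) = √11180 = 2*√2795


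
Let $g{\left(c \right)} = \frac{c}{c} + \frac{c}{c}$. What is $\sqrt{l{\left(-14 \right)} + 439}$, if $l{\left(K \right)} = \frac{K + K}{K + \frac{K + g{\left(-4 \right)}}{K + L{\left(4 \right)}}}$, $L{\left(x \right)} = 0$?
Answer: $\frac{\sqrt{233358}}{23} \approx 21.003$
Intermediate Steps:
$g{\left(c \right)} = 2$ ($g{\left(c \right)} = 1 + 1 = 2$)
$l{\left(K \right)} = \frac{2 K}{K + \frac{2 + K}{K}}$ ($l{\left(K \right)} = \frac{K + K}{K + \frac{K + 2}{K + 0}} = \frac{2 K}{K + \frac{2 + K}{K}}$)
$\sqrt{l{\left(-14 \right)} + 439} = \sqrt{\frac{2 \left(-14\right)^{2}}{2 - 14 + \left(-14\right)^{2}} + 439} = \sqrt{2 \cdot 196 \frac{1}{2 - 14 + 196} + 439} = \sqrt{2 \cdot 196 \cdot \frac{1}{184} + 439} = \sqrt{\frac{49}{23} + 439} = \sqrt{\frac{10146}{23}} = \frac{\sqrt{233358}}{23}$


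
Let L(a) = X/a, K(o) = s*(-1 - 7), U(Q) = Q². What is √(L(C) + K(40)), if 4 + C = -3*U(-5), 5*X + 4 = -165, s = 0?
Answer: 13*√395/395 ≈ 0.65410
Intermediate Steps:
X = -169/5 (X = -⅘ + (⅕)*(-165) = -⅘ - 33 = -169/5 ≈ -33.800)
K(o) = 0 (K(o) = 0*(-1 - 7) = 0*(-8) = 0)
C = -79 (C = -4 - 3*(-5)² = -4 - 3*25 = -4 - 75 = -79)
L(a) = -169/(5*a)
√(L(C) + K(40)) = √(-169/5/(-79) + 0) = √(-169/5*(-1/79) + 0) = √(169/395 + 0) = √(169/395) = 13*√395/395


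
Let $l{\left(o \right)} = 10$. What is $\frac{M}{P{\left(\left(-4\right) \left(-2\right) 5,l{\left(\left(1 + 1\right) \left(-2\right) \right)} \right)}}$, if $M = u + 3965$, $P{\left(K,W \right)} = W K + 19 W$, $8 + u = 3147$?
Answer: $\frac{3552}{295} \approx 12.041$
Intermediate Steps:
$u = 3139$ ($u = -8 + 3147 = 3139$)
$P{\left(K,W \right)} = 19 W + K W$ ($P{\left(K,W \right)} = K W + 19 W = 19 W + K W$)
$M = 7104$ ($M = 3139 + 3965 = 7104$)
$\frac{M}{P{\left(\left(-4\right) \left(-2\right) 5,l{\left(\left(1 + 1\right) \left(-2\right) \right)} \right)}} = \frac{7104}{10 \left(19 + \left(-4\right) \left(-2\right) 5\right)} = \frac{7104}{10 \left(19 + 8 \cdot 5\right)} = \frac{7104}{10 \left(19 + 40\right)} = \frac{7104}{10 \cdot 59} = \frac{7104}{590} = 7104 \cdot \frac{1}{590} = \frac{3552}{295}$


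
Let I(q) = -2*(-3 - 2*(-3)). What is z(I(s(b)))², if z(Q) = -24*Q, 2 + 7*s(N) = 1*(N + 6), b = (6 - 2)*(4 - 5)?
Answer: 20736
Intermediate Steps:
b = -4 (b = 4*(-1) = -4)
s(N) = 4/7 + N/7 (s(N) = -2/7 + (1*(N + 6))/7 = -2/7 + (1*(6 + N))/7 = -2/7 + (6 + N)/7 = -2/7 + (6/7 + N/7) = 4/7 + N/7)
I(q) = -6 (I(q) = -2*(-3 + 6) = -2*3 = -6)
z(I(s(b)))² = (-24*(-6))² = 144² = 20736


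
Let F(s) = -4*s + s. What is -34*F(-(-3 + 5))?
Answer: -204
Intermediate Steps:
F(s) = -3*s
-34*F(-(-3 + 5)) = -(-102)*(-(-3 + 5)) = -(-102)*(-1*2) = -(-102)*(-2) = -34*6 = -204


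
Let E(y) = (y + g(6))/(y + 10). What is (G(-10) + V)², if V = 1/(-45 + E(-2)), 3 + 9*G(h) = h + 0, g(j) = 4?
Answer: 5583769/2595321 ≈ 2.1515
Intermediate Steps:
E(y) = (4 + y)/(10 + y) (E(y) = (y + 4)/(y + 10) = (4 + y)/(10 + y))
G(h) = -⅓ + h/9 (G(h) = -⅓ + (h + 0)/9 = -⅓ + h/9)
V = -4/179 (V = 1/(-45 + (4 - 2)/(10 - 2)) = 1/(-45 + 2/8) = 1/(-45 + (⅛)*2) = 1/(-45 + ¼) = 1/(-179/4) = -4/179 ≈ -0.022346)
(G(-10) + V)² = ((-⅓ + (⅑)*(-10)) - 4/179)² = ((-⅓ - 10/9) - 4/179)² = (-13/9 - 4/179)² = (-2363/1611)² = 5583769/2595321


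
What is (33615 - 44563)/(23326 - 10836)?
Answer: -5474/6245 ≈ -0.87654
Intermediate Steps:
(33615 - 44563)/(23326 - 10836) = -10948/12490 = -10948*1/12490 = -5474/6245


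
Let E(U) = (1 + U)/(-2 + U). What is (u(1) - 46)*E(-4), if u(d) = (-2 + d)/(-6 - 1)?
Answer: -321/14 ≈ -22.929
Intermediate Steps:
u(d) = 2/7 - d/7 (u(d) = (-2 + d)/(-7) = (-2 + d)*(-1/7) = 2/7 - d/7)
E(U) = (1 + U)/(-2 + U)
(u(1) - 46)*E(-4) = ((2/7 - 1/7*1) - 46)*((1 - 4)/(-2 - 4)) = ((2/7 - 1/7) - 46)*(-3/(-6)) = (1/7 - 46)*(-1/6*(-3)) = -321/7*1/2 = -321/14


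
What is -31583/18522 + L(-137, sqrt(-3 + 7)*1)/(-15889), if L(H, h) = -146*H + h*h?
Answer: -872373419/294296058 ≈ -2.9643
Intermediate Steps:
L(H, h) = h**2 - 146*H (L(H, h) = -146*H + h**2 = h**2 - 146*H)
-31583/18522 + L(-137, sqrt(-3 + 7)*1)/(-15889) = -31583/18522 + ((sqrt(-3 + 7)*1)**2 - 146*(-137))/(-15889) = -31583*1/18522 + ((sqrt(4)*1)**2 + 20002)*(-1/15889) = -31583/18522 + ((2*1)**2 + 20002)*(-1/15889) = -31583/18522 + (2**2 + 20002)*(-1/15889) = -31583/18522 + (4 + 20002)*(-1/15889) = -31583/18522 + 20006*(-1/15889) = -31583/18522 - 20006/15889 = -872373419/294296058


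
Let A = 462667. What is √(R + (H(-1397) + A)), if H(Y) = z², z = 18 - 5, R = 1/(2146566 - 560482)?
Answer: 5*√11643391480498849/793042 ≈ 680.32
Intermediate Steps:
R = 1/1586084 ≈ 6.3048e-7
z = 13
H(Y) = 169 (H(Y) = 13² = 169)
√(R + (H(-1397) + A)) = √(1/1586084 + (169 + 462667)) = √(1/1586084 + 462836) = √(734096774225/1586084) = 5*√11643391480498849/793042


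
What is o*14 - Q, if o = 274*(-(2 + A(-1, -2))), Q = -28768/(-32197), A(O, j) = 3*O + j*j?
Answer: -370551844/32197 ≈ -11509.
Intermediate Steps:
A(O, j) = j² + 3*O (A(O, j) = 3*O + j² = j² + 3*O)
Q = 28768/32197 (Q = -28768*(-1/32197) = 28768/32197 ≈ 0.89350)
o = -822 (o = 274*(-(2 + ((-2)² + 3*(-1)))) = 274*(-(2 + (4 - 3))) = 274*(-(2 + 1)) = 274*(-1*3) = 274*(-3) = -822)
o*14 - Q = -822*14 - 1*28768/32197 = -11508 - 28768/32197 = -370551844/32197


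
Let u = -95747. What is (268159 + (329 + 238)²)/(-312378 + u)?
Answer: -589648/408125 ≈ -1.4448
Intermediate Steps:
(268159 + (329 + 238)²)/(-312378 + u) = (268159 + (329 + 238)²)/(-312378 - 95747) = (268159 + 567²)/(-408125) = (268159 + 321489)*(-1/408125) = 589648*(-1/408125) = -589648/408125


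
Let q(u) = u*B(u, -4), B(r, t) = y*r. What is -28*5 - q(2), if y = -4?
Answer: -124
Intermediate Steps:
B(r, t) = -4*r
q(u) = -4*u² (q(u) = u*(-4*u) = -4*u²)
-28*5 - q(2) = -28*5 - (-4)*2² = -140 - (-4)*4 = -140 - 1*(-16) = -140 + 16 = -124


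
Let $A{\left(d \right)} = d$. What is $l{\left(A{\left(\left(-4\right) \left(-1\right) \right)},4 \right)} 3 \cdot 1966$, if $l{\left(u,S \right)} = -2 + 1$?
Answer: $-5898$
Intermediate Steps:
$l{\left(u,S \right)} = -1$
$l{\left(A{\left(\left(-4\right) \left(-1\right) \right)},4 \right)} 3 \cdot 1966 = \left(-1\right) 3 \cdot 1966 = \left(-3\right) 1966 = -5898$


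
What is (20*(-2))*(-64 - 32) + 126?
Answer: 3966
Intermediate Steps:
(20*(-2))*(-64 - 32) + 126 = -40*(-96) + 126 = 3840 + 126 = 3966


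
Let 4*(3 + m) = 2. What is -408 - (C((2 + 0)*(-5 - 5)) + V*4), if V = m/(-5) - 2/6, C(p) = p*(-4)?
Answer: -1466/3 ≈ -488.67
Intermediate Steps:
m = -5/2 (m = -3 + (¼)*2 = -3 + ½ = -5/2 ≈ -2.5000)
C(p) = -4*p
V = ⅙ (V = -5/2/(-5) - 2/6 = -5/2*(-⅕) - 2*⅙ = ½ - ⅓ = ⅙ ≈ 0.16667)
-408 - (C((2 + 0)*(-5 - 5)) + V*4) = -408 - (-4*(2 + 0)*(-5 - 5) + (⅙)*4) = -408 - (-8*(-10) + ⅔) = -408 - (-4*(-20) + ⅔) = -408 - (80 + ⅔) = -408 - 1*242/3 = -408 - 242/3 = -1466/3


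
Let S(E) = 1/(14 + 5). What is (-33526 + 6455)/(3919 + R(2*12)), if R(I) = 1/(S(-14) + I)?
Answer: -12371447/1791002 ≈ -6.9076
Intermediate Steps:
S(E) = 1/19
R(I) = 1/(1/19 + I)
(-33526 + 6455)/(3919 + R(2*12)) = (-33526 + 6455)/(3919 + 19/(1 + 19*(2*12))) = -27071/(3919 + 19/(1 + 19*24)) = -27071/(3919 + 19/(1 + 456)) = -27071/(3919 + 19/457) = -27071/1791002/457 = -27071*457/1791002 = -12371447/1791002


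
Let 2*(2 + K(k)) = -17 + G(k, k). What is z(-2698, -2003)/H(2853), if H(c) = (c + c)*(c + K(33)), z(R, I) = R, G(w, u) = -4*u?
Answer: -2698/15842709 ≈ -0.00017030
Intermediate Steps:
K(k) = -21/2 - 2*k (K(k) = -2 + (-17 - 4*k)/2 = -2 + (-17/2 - 2*k) = -21/2 - 2*k)
H(c) = 2*c*(-153/2 + c) (H(c) = (c + c)*(c + (-21/2 - 2*33)) = (2*c)*(c + (-21/2 - 66)) = (2*c)*(c - 153/2) = (2*c)*(-153/2 + c) = 2*c*(-153/2 + c))
z(-2698, -2003)/H(2853) = -2698*1/(2853*(-153 + 2*2853)) = -2698*1/(2853*(-153 + 5706)) = -2698/(2853*5553) = -2698/15842709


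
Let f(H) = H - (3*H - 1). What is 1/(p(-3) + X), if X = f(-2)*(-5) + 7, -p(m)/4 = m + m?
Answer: 1/6 ≈ 0.16667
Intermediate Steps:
f(H) = 1 - 2*H (f(H) = H - (-1 + 3*H) = H + (1 - 3*H) = 1 - 2*H)
p(m) = -8*m (p(m) = -4*(m + m) = -8*m)
X = -18 (X = (1 - 2*(-2))*(-5) + 7 = (1 + 4)*(-5) + 7 = 5*(-5) + 7 = -25 + 7 = -18)
1/(p(-3) + X) = 1/(-8*(-3) - 18) = 1/(24 - 18) = 1/6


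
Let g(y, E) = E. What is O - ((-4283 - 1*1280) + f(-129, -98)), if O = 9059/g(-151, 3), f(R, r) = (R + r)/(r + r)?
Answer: 5045927/588 ≈ 8581.5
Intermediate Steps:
f(R, r) = (R + r)/(2*r) (f(R, r) = (R + r)/((2*r)) = (R + r)*(1/(2*r)) = (R + r)/(2*r))
O = 9059/3 ≈ 3019.7
O - ((-4283 - 1*1280) + f(-129, -98)) = 9059/3 - ((-4283 - 1*1280) + (½)*(-129 - 98)/(-98)) = 9059/3 - ((-4283 - 1280) + (½)*(-1/98)*(-227)) = 9059/3 - (-5563 + 227/196) = 9059/3 - 1*(-1090121/196) = 9059/3 + 1090121/196 = 5045927/588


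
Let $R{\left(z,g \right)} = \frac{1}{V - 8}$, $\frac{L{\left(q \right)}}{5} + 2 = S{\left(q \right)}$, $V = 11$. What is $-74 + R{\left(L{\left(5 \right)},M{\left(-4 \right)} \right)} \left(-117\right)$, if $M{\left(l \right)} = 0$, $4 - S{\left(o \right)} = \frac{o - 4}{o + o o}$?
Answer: $-113$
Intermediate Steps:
$S{\left(o \right)} = 4 - \frac{-4 + o}{o + o^{2}}$ ($S{\left(o \right)} = 4 - \frac{o - 4}{o + o o} = 4 - \frac{-4 + o}{o + o^{2}}$)
$L{\left(q \right)} = -10 + \frac{5 \left(4 + 3 q + 4 q^{2}\right)}{q \left(1 + q\right)}$ ($L{\left(q \right)} = -10 + 5 \frac{4 + 3 q + 4 q^{2}}{q \left(1 + q\right)} = -10 + \frac{5 \left(4 + 3 q + 4 q^{2}\right)}{q \left(1 + q\right)}$)
$R{\left(z,g \right)} = \frac{1}{3}$ ($R{\left(z,g \right)} = \frac{1}{11 - 8} = \frac{1}{3}$)
$-74 + R{\left(L{\left(5 \right)},M{\left(-4 \right)} \right)} \left(-117\right) = -74 + \frac{1}{3} \left(-117\right) = -74 - 39 = -113$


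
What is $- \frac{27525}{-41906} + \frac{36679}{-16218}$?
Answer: $- \frac{272667431}{169907877} \approx -1.6048$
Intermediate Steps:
$- \frac{27525}{-41906} + \frac{36679}{-16218} = \left(-27525\right) \left(- \frac{1}{41906}\right) + 36679 \left(- \frac{1}{16218}\right) = \frac{27525}{41906} - \frac{36679}{16218} = - \frac{272667431}{169907877}$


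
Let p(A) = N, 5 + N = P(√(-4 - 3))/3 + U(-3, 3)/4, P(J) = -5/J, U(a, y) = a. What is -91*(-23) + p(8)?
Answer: 8349/4 + 5*I*√7/21 ≈ 2087.3 + 0.62994*I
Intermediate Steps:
N = -23/4 + 5*I*√7/21 (N = -5 + (-5/√(-4 - 3)/3 - 3/4) = -5 + (-5*(-I*√7/7)*(⅓) - 3*¼) = -5 + (-5*(-I*√7/7)*(⅓) - ¾) = -5 + (-(-5)*I*√7/7*(⅓) - ¾) = -5 + ((5*I*√7/7)*(⅓) - ¾) = -5 + (5*I*√7/21 - ¾) = -5 + (-¾ + 5*I*√7/21) = -23/4 + 5*I*√7/21 ≈ -5.75 + 0.62994*I)
p(A) = -23/4 + 5*I*√7/21
-91*(-23) + p(8) = -91*(-23) + (-23/4 + 5*I*√7/21) = 2093 + (-23/4 + 5*I*√7/21) = 8349/4 + 5*I*√7/21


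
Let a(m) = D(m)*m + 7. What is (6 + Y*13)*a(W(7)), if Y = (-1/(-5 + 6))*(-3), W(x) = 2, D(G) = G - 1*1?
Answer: 405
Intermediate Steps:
D(G) = -1 + G (D(G) = G - 1 = -1 + G)
Y = 3 (Y = (-1/1)*(-3) = (1*(-1))*(-3) = -1*(-3) = 3)
a(m) = 7 + m*(-1 + m) (a(m) = (-1 + m)*m + 7 = m*(-1 + m) + 7 = 7 + m*(-1 + m))
(6 + Y*13)*a(W(7)) = (6 + 3*13)*(7 + 2*(-1 + 2)) = (6 + 39)*(7 + 2*1) = 45*(7 + 2) = 45*9 = 405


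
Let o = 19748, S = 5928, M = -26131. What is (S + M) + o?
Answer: -455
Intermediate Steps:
(S + M) + o = (5928 - 26131) + 19748 = -20203 + 19748 = -455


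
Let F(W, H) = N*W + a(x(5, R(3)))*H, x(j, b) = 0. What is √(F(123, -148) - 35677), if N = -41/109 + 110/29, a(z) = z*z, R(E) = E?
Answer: I*√352282304314/3161 ≈ 187.77*I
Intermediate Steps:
a(z) = z²
N = 10801/3161 (N = -41*1/109 + 110*(1/29) = -41/109 + 110/29 = 10801/3161 ≈ 3.4170)
F(W, H) = 10801*W/3161 (F(W, H) = 10801*W/3161 + 0²*H = 10801*W/3161 + 0*H = 10801*W/3161 + 0 = 10801*W/3161)
√(F(123, -148) - 35677) = √((10801/3161)*123 - 35677) = √(1328523/3161 - 35677) = √(-111446474/3161) = I*√352282304314/3161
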